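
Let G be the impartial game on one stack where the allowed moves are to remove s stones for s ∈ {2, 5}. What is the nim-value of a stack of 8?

Build the Grundy sequence with g(k) = mex{g(k−s) : s ∈ {2, 5}, s ≤ k}:
g(0) = mex{} = 0
g(1) = mex{} = 0
g(2) = mex{0} = 1
g(3) = mex{0} = 1
g(4) = mex{1} = 0
g(5) = mex{0,1} = 2
g(6) = mex{0} = 1
g(7) = mex{1,2} = 0
g(8) = mex{1} = 0
So g(8) = 0.

0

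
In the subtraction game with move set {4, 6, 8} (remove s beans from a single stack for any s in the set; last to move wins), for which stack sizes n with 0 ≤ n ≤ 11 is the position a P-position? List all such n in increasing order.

Compute g(0), g(1), … for moves {4, 6, 8}:
g(0) = mex{} = 0
g(1) = mex{} = 0
g(2) = mex{} = 0
g(3) = mex{} = 0
g(4) = mex{0} = 1
g(5) = mex{0} = 1
g(6) = mex{0} = 1
g(7) = mex{0} = 1
g(8) = mex{0,1} = 2
g(9) = mex{0,1} = 2
g(10) = mex{0,1} = 2
g(11) = mex{0,1} = 2
The P-positions (g = 0) in 0..11 are 0, 1, 2, 3.

0, 1, 2, 3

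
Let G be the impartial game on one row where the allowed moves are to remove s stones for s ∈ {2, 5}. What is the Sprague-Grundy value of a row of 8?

0

Build the Grundy sequence with g(k) = mex{g(k−s) : s ∈ {2, 5}, s ≤ k}:
g(0) = mex{} = 0
g(1) = mex{} = 0
g(2) = mex{0} = 1
g(3) = mex{0} = 1
g(4) = mex{1} = 0
g(5) = mex{0,1} = 2
g(6) = mex{0} = 1
g(7) = mex{1,2} = 0
g(8) = mex{1} = 0
So g(8) = 0.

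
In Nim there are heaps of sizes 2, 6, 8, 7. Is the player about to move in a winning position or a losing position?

Winning position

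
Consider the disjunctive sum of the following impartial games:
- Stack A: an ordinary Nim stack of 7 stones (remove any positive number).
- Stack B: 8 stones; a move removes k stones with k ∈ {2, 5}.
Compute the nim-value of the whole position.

7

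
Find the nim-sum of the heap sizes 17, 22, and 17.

22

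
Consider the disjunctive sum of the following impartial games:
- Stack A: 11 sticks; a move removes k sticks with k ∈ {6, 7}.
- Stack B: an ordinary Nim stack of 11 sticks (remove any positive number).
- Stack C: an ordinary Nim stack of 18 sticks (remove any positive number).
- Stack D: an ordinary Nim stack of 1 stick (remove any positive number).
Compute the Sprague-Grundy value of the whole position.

25

Grundy values for stack A (subtraction set {6, 7}):
g(0) = mex{} = 0
g(1) = mex{} = 0
g(2) = mex{} = 0
g(3) = mex{} = 0
g(4) = mex{} = 0
g(5) = mex{} = 0
g(6) = mex{0} = 1
g(7) = mex{0} = 1
g(8) = mex{0} = 1
g(9) = mex{0} = 1
g(10) = mex{0} = 1
g(11) = mex{0} = 1
So g(11) = 1.
Stack B is a plain Nim stack of size 11, so its Grundy value is 11.
Stack C is a plain Nim stack of size 18, so its Grundy value is 18.
Stack D is a plain Nim stack of size 1, so its Grundy value is 1.
The value of a disjunctive sum is the nim-sum of the parts.
Combined value = 1 XOR 11 XOR 18 XOR 1 = 25.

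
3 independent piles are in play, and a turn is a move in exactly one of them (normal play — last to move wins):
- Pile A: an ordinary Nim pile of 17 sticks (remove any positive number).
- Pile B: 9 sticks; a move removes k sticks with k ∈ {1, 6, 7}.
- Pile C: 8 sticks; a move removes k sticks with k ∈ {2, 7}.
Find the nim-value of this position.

Pile A is a plain Nim pile of size 17, so its Grundy value is 17.
Build the Grundy sequence for pile B with g(k) = mex{g(k−s) : s ∈ {1, 6, 7}, s ≤ k}:
k:     0  1  2  3  4  5  6  7  8  9
g(k):  0  1  0  1  0  1  2  3  2  3
So g(9) = 3.
For pile C, compute g(0), g(1), … with moves {2, 7}:
k:     0  1  2  3  4  5  6  7  8
g(k):  0  0  1  1  0  0  1  1  2
So g(8) = 2.
By the Sprague-Grundy theorem, the Grundy value of a sum of independent games is the XOR of the component values.
Combined value = 17 XOR 3 XOR 2 = 16.

16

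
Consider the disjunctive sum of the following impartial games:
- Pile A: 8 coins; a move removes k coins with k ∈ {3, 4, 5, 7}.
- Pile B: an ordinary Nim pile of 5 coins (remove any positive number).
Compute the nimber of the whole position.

7

Grundy values for pile A (subtraction set {3, 4, 5, 7}):
g(0) = mex{} = 0
g(1) = mex{} = 0
g(2) = mex{} = 0
g(3) = mex{0} = 1
g(4) = mex{0} = 1
g(5) = mex{0} = 1
g(6) = mex{0,1} = 2
g(7) = mex{0,1} = 2
g(8) = mex{0,1} = 2
So g(8) = 2.
Pile B is a plain Nim pile of size 5, so its Grundy value is 5.
By the Sprague-Grundy theorem, the Grundy value of a sum of independent games is the XOR of the component values.
Combined value = 2 XOR 5 = 7.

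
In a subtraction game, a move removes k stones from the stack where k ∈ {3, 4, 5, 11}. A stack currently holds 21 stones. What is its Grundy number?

Compute g(0), g(1), … for moves {3, 4, 5, 11}:
k:     0  1  2  3  4  5  6  7  8  9 10 11 12 13 14 15 16 17 18 19 20 21
g(k):  0  0  0  1  1  1  2  2  0  0  0  1  1  1  2  2  0  0  0  1  1  1
So g(21) = 1.

1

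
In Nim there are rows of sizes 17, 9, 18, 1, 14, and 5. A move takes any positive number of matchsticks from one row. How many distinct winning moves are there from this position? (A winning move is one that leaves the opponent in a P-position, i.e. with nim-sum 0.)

0

Nim-sum: 17 XOR 9 XOR 18 XOR 1 XOR 14 XOR 5 = 0.
The nim-sum is already 0, so every move leaves a nonzero nim-sum — there are no winning moves.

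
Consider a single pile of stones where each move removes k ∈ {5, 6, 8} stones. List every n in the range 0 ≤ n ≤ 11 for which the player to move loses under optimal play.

0, 1, 2, 3, 4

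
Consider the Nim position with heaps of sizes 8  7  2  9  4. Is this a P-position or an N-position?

Compute the nim-sum pairwise:
8 ⊕ 7 = 15
15 ⊕ 2 = 13
13 ⊕ 9 = 4
4 ⊕ 4 = 0
The nim-sum is 0, so this is a P-position: the player to move is in a losing position under optimal play.

P-position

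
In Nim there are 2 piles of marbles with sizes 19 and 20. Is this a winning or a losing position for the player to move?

Winning position

Compute the nim-sum pairwise:
19 ⊕ 20 = 7
The nim-sum is 7 ≠ 0, so this is an N-position: the player to move can win.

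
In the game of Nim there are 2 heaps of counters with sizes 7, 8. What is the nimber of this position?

Nim-sum: 7 ⊕ 8 = 15.

15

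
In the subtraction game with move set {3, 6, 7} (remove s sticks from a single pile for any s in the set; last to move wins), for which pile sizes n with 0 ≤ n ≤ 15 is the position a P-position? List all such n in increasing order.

Compute g(0), g(1), … for moves {3, 6, 7}:
k:     0  1  2  3  4  5  6  7  8  9 10 11 12 13 14 15
g(k):  0  0  0  1  1  1  2  2  2  3  0  0  0  1  1  1
The P-positions (g = 0) in 0..15 are 0, 1, 2, 10, 11, 12.

0, 1, 2, 10, 11, 12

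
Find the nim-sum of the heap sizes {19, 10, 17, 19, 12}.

23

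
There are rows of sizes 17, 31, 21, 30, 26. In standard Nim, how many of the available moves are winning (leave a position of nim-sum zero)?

5

Compute the nim-sum pairwise:
17 ^ 31 = 14
14 ^ 21 = 27
27 ^ 30 = 5
5 ^ 26 = 31
The overall nim-sum is X = 31. A row of size p has a winning move iff p XOR X < p (reduce it to p XOR X).
  17: 17 XOR 31 = 14 < 17 — winning move (to 14).
  31: 31 XOR 31 = 0 < 31 — winning move (to 0).
  21: 21 XOR 31 = 10 < 21 — winning move (to 10).
  30: 30 XOR 31 = 1 < 30 — winning move (to 1).
  26: 26 XOR 31 = 5 < 26 — winning move (to 5).
That gives 5 winning moves.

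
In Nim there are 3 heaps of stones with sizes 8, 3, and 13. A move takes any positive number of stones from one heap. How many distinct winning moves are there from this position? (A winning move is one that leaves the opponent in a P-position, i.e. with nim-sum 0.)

1

Write each in binary and XOR column by column:
  1000  (8)
  0011  (3)
  1101  (13)
  ----
  0110  (6)
The overall nim-sum is X = 6. A heap of size p has a winning move iff p XOR X < p (reduce it to p XOR X).
  8: 8 XOR 6 = 14 ≥ 8 — no move.
  3: 3 XOR 6 = 5 ≥ 3 — no move.
  13: 13 XOR 6 = 11 < 13 — winning move (to 11).
That gives 1 winning move.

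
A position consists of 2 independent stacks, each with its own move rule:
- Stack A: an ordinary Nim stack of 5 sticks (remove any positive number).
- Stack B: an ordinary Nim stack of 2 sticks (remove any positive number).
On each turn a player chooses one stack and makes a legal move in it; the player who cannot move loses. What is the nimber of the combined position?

7

Stack A is a plain Nim stack of size 5, so its Grundy value is 5.
Stack B is a plain Nim stack of size 2, so its Grundy value is 2.
The value of a disjunctive sum is the nim-sum of the parts.
Combined value = 5 XOR 2 = 7.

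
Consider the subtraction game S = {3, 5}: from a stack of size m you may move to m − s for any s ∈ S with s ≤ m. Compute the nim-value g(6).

Grundy values for subtraction set {3, 5}:
g(0) = mex{} = 0
g(1) = mex{} = 0
g(2) = mex{} = 0
g(3) = mex{0} = 1
g(4) = mex{0} = 1
g(5) = mex{0} = 1
g(6) = mex{0,1} = 2
So g(6) = 2.

2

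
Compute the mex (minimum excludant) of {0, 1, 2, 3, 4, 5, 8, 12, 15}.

6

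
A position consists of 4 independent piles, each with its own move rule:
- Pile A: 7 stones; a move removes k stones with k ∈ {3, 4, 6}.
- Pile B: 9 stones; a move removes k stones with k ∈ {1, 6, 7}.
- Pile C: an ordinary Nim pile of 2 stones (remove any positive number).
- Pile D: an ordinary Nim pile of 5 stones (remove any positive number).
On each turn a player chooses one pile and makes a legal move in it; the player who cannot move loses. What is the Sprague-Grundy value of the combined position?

6

Build the Grundy sequence for pile A with g(k) = mex{g(k−s) : s ∈ {3, 4, 6}, s ≤ k}:
g(0) = mex{} = 0
g(1) = mex{} = 0
g(2) = mex{} = 0
g(3) = mex{0} = 1
g(4) = mex{0} = 1
g(5) = mex{0} = 1
g(6) = mex{0,1} = 2
g(7) = mex{0,1} = 2
So g(7) = 2.
Build the Grundy sequence for pile B with g(k) = mex{g(k−s) : s ∈ {1, 6, 7}, s ≤ k}:
k:     0  1  2  3  4  5  6  7  8  9
g(k):  0  1  0  1  0  1  2  3  2  3
So g(9) = 3.
Pile C is a plain Nim pile of size 2, so its Grundy value is 2.
Pile D is a plain Nim pile of size 5, so its Grundy value is 5.
By the Sprague-Grundy theorem, the Grundy value of a sum of independent games is the XOR of the component values.
Combined value = 2 XOR 3 XOR 2 XOR 5 = 6.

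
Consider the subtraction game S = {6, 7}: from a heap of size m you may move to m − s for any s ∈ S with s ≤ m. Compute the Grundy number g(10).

1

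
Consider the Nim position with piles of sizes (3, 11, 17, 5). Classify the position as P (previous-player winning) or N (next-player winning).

Write each in binary and XOR column by column:
  00011  (3)
  01011  (11)
  10001  (17)
  00101  (5)
  -----
  11100  (28)
The nim-sum is 28 ≠ 0, so this is an N-position: the player to move can win.

N-position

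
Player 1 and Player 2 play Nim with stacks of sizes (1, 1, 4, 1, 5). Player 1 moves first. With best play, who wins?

Player 2 wins

Compute the nim-sum pairwise:
1 XOR 1 = 0
0 XOR 4 = 4
4 XOR 1 = 5
5 XOR 5 = 0
The nim-sum is 0, so this is a P-position: the player to move is in a losing position under optimal play; Player 1 is about to move from it and so loses — Player 2 wins.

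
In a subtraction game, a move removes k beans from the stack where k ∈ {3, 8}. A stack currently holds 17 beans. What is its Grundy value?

0

Build the Grundy sequence with g(k) = mex{g(k−s) : s ∈ {3, 8}, s ≤ k}:
k:     0  1  2  3  4  5  6  7  8  9 10 11 12 13 14 15 16 17
g(k):  0  0  0  1  1  1  0  0  2  1  1  0  0  0  1  1  1  0
So g(17) = 0.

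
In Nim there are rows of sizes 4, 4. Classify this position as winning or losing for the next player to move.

Losing position

Nim-sum: 4 ⊕ 4 = 0.
The nim-sum is 0, so this is a P-position: the player to move is in a losing position under optimal play.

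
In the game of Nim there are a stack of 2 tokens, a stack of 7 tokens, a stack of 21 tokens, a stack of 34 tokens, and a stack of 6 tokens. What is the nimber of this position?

Nim-sum: 2 XOR 7 XOR 21 XOR 34 XOR 6 = 52.

52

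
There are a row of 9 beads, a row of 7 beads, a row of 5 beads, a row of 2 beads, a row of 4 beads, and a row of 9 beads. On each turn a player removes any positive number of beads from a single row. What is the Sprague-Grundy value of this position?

4

In binary:
  1001  (9)
  0111  (7)
  0101  (5)
  0010  (2)
  0100  (4)
  1001  (9)
  ----
  0100  (4)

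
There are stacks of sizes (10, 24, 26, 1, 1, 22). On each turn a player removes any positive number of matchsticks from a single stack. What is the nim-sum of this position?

Compute the nim-sum pairwise:
10 ^ 24 = 18
18 ^ 26 = 8
8 ^ 1 = 9
9 ^ 1 = 8
8 ^ 22 = 30

30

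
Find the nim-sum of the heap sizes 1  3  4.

Nim-sum: 1 ⊕ 3 ⊕ 4 = 6.

6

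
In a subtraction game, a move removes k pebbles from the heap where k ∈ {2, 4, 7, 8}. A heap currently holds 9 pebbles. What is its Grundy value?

Grundy values for subtraction set {2, 4, 7, 8}:
k:     0  1  2  3  4  5  6  7  8  9
g(k):  0  0  1  1  2  2  0  3  1  4
So g(9) = 4.

4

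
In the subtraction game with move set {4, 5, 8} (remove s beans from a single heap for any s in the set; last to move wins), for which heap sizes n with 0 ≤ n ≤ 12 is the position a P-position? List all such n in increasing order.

0, 1, 2, 3, 12

Build the Grundy sequence with g(k) = mex{g(k−s) : s ∈ {4, 5, 8}, s ≤ k}:
k:     0  1  2  3  4  5  6  7  8  9 10 11 12
g(k):  0  0  0  0  1  1  1  1  2  2  2  2  0
The P-positions (g = 0) in 0..12 are 0, 1, 2, 3, 12.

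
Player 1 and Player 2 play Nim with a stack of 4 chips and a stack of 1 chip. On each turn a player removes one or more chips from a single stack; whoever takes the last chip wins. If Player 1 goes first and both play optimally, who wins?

In binary:
  100  (4)
  001  (1)
  ---
  101  (5)
The nim-sum is 5 ≠ 0, so this is an N-position: the player to move can win; Player 1 has a winning move.

Player 1 wins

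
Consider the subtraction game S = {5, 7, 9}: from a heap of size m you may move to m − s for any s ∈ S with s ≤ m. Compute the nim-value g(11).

2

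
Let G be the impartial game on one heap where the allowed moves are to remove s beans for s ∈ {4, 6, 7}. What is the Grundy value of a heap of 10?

Grundy values for subtraction set {4, 6, 7}:
k:     0  1  2  3  4  5  6  7  8  9 10
g(k):  0  0  0  0  1  1  1  1  2  2  2
So g(10) = 2.

2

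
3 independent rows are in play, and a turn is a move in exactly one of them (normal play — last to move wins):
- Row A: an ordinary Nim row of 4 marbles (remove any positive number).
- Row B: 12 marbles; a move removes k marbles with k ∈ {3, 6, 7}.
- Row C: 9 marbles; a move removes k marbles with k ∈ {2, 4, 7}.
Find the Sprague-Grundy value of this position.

4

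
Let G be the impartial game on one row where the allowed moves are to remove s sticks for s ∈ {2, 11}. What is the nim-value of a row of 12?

Grundy values for subtraction set {2, 11}:
g(0) = mex{} = 0
g(1) = mex{} = 0
g(2) = mex{0} = 1
g(3) = mex{0} = 1
g(4) = mex{1} = 0
g(5) = mex{1} = 0
g(6) = mex{0} = 1
g(7) = mex{0} = 1
g(8) = mex{1} = 0
g(9) = mex{1} = 0
g(10) = mex{0} = 1
g(11) = mex{0} = 1
g(12) = mex{0,1} = 2
So g(12) = 2.

2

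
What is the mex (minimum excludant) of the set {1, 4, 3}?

0

0 is not in the set, so the mex is 0.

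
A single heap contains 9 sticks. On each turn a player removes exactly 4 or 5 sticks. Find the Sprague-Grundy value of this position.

Grundy values for subtraction set {4, 5}:
k:     0  1  2  3  4  5  6  7  8  9
g(k):  0  0  0  0  1  1  1  1  2  0
So g(9) = 0.

0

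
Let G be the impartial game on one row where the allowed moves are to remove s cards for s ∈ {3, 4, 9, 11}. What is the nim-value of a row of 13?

2

Build the Grundy sequence with g(k) = mex{g(k−s) : s ∈ {3, 4, 9, 11}, s ≤ k}:
k:     0  1  2  3  4  5  6  7  8  9 10 11 12 13
g(k):  0  0  0  1  1  1  2  0  0  3  1  1  2  2
So g(13) = 2.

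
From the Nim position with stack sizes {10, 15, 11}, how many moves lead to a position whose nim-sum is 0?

Nim-sum: 10 XOR 15 XOR 11 = 14.
The overall nim-sum is X = 14. A stack of size p has a winning move iff p XOR X < p (reduce it to p XOR X).
  10: 10 XOR 14 = 4 < 10 — winning move (to 4).
  15: 15 XOR 14 = 1 < 15 — winning move (to 1).
  11: 11 XOR 14 = 5 < 11 — winning move (to 5).
That gives 3 winning moves.

3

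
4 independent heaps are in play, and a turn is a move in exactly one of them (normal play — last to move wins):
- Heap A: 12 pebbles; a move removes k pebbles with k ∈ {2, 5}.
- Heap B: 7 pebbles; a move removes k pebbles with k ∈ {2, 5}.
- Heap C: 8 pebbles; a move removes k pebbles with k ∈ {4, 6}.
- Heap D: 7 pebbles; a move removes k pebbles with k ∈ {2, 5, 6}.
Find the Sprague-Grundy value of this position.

3

Grundy values for heap A (subtraction set {2, 5}):
g(0) = mex{} = 0
g(1) = mex{} = 0
g(2) = mex{0} = 1
g(3) = mex{0} = 1
g(4) = mex{1} = 0
g(5) = mex{0,1} = 2
g(6) = mex{0} = 1
g(7) = mex{1,2} = 0
g(8) = mex{1} = 0
g(9) = mex{0} = 1
g(10) = mex{0,2} = 1
g(11) = mex{1} = 0
g(12) = mex{0,1} = 2
So g(12) = 2.
Build the Grundy sequence for heap B with g(k) = mex{g(k−s) : s ∈ {2, 5}, s ≤ k}:
g(0) = mex{} = 0
g(1) = mex{} = 0
g(2) = mex{0} = 1
g(3) = mex{0} = 1
g(4) = mex{1} = 0
g(5) = mex{0,1} = 2
g(6) = mex{0} = 1
g(7) = mex{1,2} = 0
So g(7) = 0.
Build the Grundy sequence for heap C with g(k) = mex{g(k−s) : s ∈ {4, 6}, s ≤ k}:
g(0) = mex{} = 0
g(1) = mex{} = 0
g(2) = mex{} = 0
g(3) = mex{} = 0
g(4) = mex{0} = 1
g(5) = mex{0} = 1
g(6) = mex{0} = 1
g(7) = mex{0} = 1
g(8) = mex{0,1} = 2
So g(8) = 2.
For heap D, compute g(0), g(1), … with moves {2, 5, 6}:
g(0) = mex{} = 0
g(1) = mex{} = 0
g(2) = mex{0} = 1
g(3) = mex{0} = 1
g(4) = mex{1} = 0
g(5) = mex{0,1} = 2
g(6) = mex{0} = 1
g(7) = mex{0,1,2} = 3
So g(7) = 3.
The value of a disjunctive sum is the nim-sum of the parts.
Combined value = 2 XOR 0 XOR 2 XOR 3 = 3.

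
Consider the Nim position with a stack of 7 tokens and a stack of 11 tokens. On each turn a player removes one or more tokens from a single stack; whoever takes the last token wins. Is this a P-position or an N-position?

Nim-sum: 7 ⊕ 11 = 12.
The nim-sum is 12 ≠ 0, so this is an N-position: the player to move can win.

N-position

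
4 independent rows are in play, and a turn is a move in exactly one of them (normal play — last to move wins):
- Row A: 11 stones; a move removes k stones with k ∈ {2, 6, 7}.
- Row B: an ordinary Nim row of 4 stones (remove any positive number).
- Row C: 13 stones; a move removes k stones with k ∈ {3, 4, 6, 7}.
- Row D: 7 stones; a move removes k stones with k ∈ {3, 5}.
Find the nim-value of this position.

6

For row A, compute g(0), g(1), … with moves {2, 6, 7}:
k:     0  1  2  3  4  5  6  7  8  9 10 11
g(k):  0  0  1  1  0  0  1  1  2  0  3  1
So g(11) = 1.
Row B is a plain Nim row of size 4, so its Grundy value is 4.
For row C, compute g(0), g(1), … with moves {3, 4, 6, 7}:
g(0) = mex{} = 0
g(1) = mex{} = 0
g(2) = mex{} = 0
g(3) = mex{0} = 1
g(4) = mex{0} = 1
g(5) = mex{0} = 1
g(6) = mex{0,1} = 2
g(7) = mex{0,1} = 2
g(8) = mex{0,1} = 2
g(9) = mex{0,1,2} = 3
g(10) = mex{1,2} = 0
g(11) = mex{1,2} = 0
g(12) = mex{1,2,3} = 0
g(13) = mex{0,2,3} = 1
So g(13) = 1.
Grundy values for row D (subtraction set {3, 5}):
k:     0  1  2  3  4  5  6  7
g(k):  0  0  0  1  1  1  2  2
So g(7) = 2.
By the Sprague-Grundy theorem, the Grundy value of a sum of independent games is the XOR of the component values.
Combined value = 1 XOR 4 XOR 1 XOR 2 = 6.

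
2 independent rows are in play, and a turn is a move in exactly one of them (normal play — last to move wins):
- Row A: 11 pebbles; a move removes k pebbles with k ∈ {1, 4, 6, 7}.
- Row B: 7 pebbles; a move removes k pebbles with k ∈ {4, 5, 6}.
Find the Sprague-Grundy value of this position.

0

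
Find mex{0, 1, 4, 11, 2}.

3

The values 0, 1, 2 are all present; 3 is the first non-negative integer missing from the set.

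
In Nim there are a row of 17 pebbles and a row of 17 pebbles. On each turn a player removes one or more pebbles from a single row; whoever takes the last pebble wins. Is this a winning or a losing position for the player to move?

Compute the nim-sum pairwise:
17 ⊕ 17 = 0
The nim-sum is 0, so this is a P-position: the player to move is in a losing position under optimal play.

Losing position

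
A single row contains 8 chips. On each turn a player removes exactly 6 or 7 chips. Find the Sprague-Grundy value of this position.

Grundy values for subtraction set {6, 7}:
k:     0  1  2  3  4  5  6  7  8
g(k):  0  0  0  0  0  0  1  1  1
So g(8) = 1.

1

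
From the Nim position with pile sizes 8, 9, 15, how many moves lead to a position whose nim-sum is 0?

Write each in binary and XOR column by column:
  1000  (8)
  1001  (9)
  1111  (15)
  ----
  1110  (14)
The overall nim-sum is X = 14. A pile of size p has a winning move iff p XOR X < p (reduce it to p XOR X).
  8: 8 XOR 14 = 6 < 8 — winning move (to 6).
  9: 9 XOR 14 = 7 < 9 — winning move (to 7).
  15: 15 XOR 14 = 1 < 15 — winning move (to 1).
That gives 3 winning moves.

3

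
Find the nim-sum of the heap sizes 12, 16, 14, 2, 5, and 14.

27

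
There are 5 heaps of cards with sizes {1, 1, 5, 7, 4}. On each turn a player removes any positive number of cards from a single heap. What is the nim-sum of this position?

6

Write each in binary and XOR column by column:
  001  (1)
  001  (1)
  101  (5)
  111  (7)
  100  (4)
  ---
  110  (6)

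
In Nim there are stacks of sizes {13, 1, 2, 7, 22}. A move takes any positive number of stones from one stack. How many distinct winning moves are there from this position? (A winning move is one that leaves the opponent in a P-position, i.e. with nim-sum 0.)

Nim-sum: 13 ^ 1 ^ 2 ^ 7 ^ 22 = 31.
The overall nim-sum is X = 31. A stack of size p has a winning move iff p XOR X < p (reduce it to p XOR X).
  13: 13 XOR 31 = 18 ≥ 13 — no move.
  1: 1 XOR 31 = 30 ≥ 1 — no move.
  2: 2 XOR 31 = 29 ≥ 2 — no move.
  7: 7 XOR 31 = 24 ≥ 7 — no move.
  22: 22 XOR 31 = 9 < 22 — winning move (to 9).
That gives 1 winning move.

1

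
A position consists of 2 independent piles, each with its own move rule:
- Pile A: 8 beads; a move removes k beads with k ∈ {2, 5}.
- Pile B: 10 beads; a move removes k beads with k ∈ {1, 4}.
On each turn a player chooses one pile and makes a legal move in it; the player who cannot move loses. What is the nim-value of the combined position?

Build the Grundy sequence for pile A with g(k) = mex{g(k−s) : s ∈ {2, 5}, s ≤ k}:
g(0) = mex{} = 0
g(1) = mex{} = 0
g(2) = mex{0} = 1
g(3) = mex{0} = 1
g(4) = mex{1} = 0
g(5) = mex{0,1} = 2
g(6) = mex{0} = 1
g(7) = mex{1,2} = 0
g(8) = mex{1} = 0
So g(8) = 0.
For pile B, compute g(0), g(1), … with moves {1, 4}:
g(0) = mex{} = 0
g(1) = mex{0} = 1
g(2) = mex{1} = 0
g(3) = mex{0} = 1
g(4) = mex{0,1} = 2
g(5) = mex{1,2} = 0
g(6) = mex{0} = 1
g(7) = mex{1} = 0
g(8) = mex{0,2} = 1
g(9) = mex{0,1} = 2
g(10) = mex{1,2} = 0
So g(10) = 0.
The value of a disjunctive sum is the nim-sum of the parts.
Combined value = 0 XOR 0 = 0.

0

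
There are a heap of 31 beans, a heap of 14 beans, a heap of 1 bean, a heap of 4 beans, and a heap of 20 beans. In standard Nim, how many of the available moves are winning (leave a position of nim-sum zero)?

Compute the nim-sum pairwise:
31 XOR 14 = 17
17 XOR 1 = 16
16 XOR 4 = 20
20 XOR 20 = 0
The nim-sum is already 0, so every move leaves a nonzero nim-sum — there are no winning moves.

0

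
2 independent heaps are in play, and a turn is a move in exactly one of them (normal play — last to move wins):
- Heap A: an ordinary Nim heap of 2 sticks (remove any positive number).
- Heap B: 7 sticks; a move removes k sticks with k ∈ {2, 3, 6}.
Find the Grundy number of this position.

Heap A is a plain Nim heap of size 2, so its Grundy value is 2.
For heap B, compute g(0), g(1), … with moves {2, 3, 6}:
g(0) = mex{} = 0
g(1) = mex{} = 0
g(2) = mex{0} = 1
g(3) = mex{0} = 1
g(4) = mex{0,1} = 2
g(5) = mex{1} = 0
g(6) = mex{0,1,2} = 3
g(7) = mex{0,2} = 1
So g(7) = 1.
By the Sprague-Grundy theorem, the Grundy value of a sum of independent games is the XOR of the component values.
Combined value = 2 ⊕ 1 = 3.

3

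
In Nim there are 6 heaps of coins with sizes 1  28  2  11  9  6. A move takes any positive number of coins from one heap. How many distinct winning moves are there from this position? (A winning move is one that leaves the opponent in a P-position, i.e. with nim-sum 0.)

Compute the nim-sum pairwise:
1 ^ 28 = 29
29 ^ 2 = 31
31 ^ 11 = 20
20 ^ 9 = 29
29 ^ 6 = 27
The overall nim-sum is X = 27. A heap of size p has a winning move iff p XOR X < p (reduce it to p XOR X).
  1: 1 XOR 27 = 26 ≥ 1 — no move.
  28: 28 XOR 27 = 7 < 28 — winning move (to 7).
  2: 2 XOR 27 = 25 ≥ 2 — no move.
  11: 11 XOR 27 = 16 ≥ 11 — no move.
  9: 9 XOR 27 = 18 ≥ 9 — no move.
  6: 6 XOR 27 = 29 ≥ 6 — no move.
That gives 1 winning move.

1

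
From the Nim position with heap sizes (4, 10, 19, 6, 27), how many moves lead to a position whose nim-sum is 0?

0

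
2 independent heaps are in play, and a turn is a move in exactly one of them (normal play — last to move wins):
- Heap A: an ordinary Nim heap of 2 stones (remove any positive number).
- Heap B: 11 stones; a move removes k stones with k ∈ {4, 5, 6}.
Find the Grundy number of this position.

Heap A is a plain Nim heap of size 2, so its Grundy value is 2.
Build the Grundy sequence for heap B with g(k) = mex{g(k−s) : s ∈ {4, 5, 6}, s ≤ k}:
g(0) = mex{} = 0
g(1) = mex{} = 0
g(2) = mex{} = 0
g(3) = mex{} = 0
g(4) = mex{0} = 1
g(5) = mex{0} = 1
g(6) = mex{0} = 1
g(7) = mex{0} = 1
g(8) = mex{0,1} = 2
g(9) = mex{0,1} = 2
g(10) = mex{1} = 0
g(11) = mex{1} = 0
So g(11) = 0.
By the Sprague-Grundy theorem, the Grundy value of a sum of independent games is the XOR of the component values.
Combined value = 2 XOR 0 = 2.

2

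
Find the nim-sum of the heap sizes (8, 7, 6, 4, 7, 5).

15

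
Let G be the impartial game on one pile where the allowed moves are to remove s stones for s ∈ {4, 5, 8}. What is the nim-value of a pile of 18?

1

Build the Grundy sequence with g(k) = mex{g(k−s) : s ∈ {4, 5, 8}, s ≤ k}:
k:     0  1  2  3  4  5  6  7  8  9 10 11 12 13 14 15 16 17 18
g(k):  0  0  0  0  1  1  1  1  2  2  2  2  0  0  0  0  1  1  1
So g(18) = 1.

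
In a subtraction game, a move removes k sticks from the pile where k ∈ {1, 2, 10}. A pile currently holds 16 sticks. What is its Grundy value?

Compute g(0), g(1), … for moves {1, 2, 10}:
k:     0  1  2  3  4  5  6  7  8  9 10 11 12 13 14 15 16
g(k):  0  1  2  0  1  2  0  1  2  0  1  2  0  1  2  0  1
So g(16) = 1.

1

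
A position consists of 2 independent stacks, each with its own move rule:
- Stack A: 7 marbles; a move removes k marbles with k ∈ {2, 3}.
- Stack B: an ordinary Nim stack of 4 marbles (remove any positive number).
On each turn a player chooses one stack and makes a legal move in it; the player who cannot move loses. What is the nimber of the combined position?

For stack A, compute g(0), g(1), … with moves {2, 3}:
k:     0  1  2  3  4  5  6  7
g(k):  0  0  1  1  2  0  0  1
So g(7) = 1.
Stack B is a plain Nim stack of size 4, so its Grundy value is 4.
By the Sprague-Grundy theorem, the Grundy value of a sum of independent games is the XOR of the component values.
Combined value = 1 XOR 4 = 5.

5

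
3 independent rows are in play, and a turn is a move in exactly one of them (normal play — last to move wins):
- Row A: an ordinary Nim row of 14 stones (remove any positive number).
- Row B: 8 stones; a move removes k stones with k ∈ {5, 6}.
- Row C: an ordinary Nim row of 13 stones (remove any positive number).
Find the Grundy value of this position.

2

Row A is a plain Nim row of size 14, so its Grundy value is 14.
Build the Grundy sequence for row B with g(k) = mex{g(k−s) : s ∈ {5, 6}, s ≤ k}:
g(0) = mex{} = 0
g(1) = mex{} = 0
g(2) = mex{} = 0
g(3) = mex{} = 0
g(4) = mex{} = 0
g(5) = mex{0} = 1
g(6) = mex{0} = 1
g(7) = mex{0} = 1
g(8) = mex{0} = 1
So g(8) = 1.
Row C is a plain Nim row of size 13, so its Grundy value is 13.
The value of a disjunctive sum is the nim-sum of the parts.
Combined value = 14 XOR 1 XOR 13 = 2.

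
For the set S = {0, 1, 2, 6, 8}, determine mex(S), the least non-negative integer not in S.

The values 0, 1, 2 are all present; 3 is the first non-negative integer missing from the set.

3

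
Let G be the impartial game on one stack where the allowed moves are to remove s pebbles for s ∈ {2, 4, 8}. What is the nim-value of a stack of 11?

Build the Grundy sequence with g(k) = mex{g(k−s) : s ∈ {2, 4, 8}, s ≤ k}:
g(0) = mex{} = 0
g(1) = mex{} = 0
g(2) = mex{0} = 1
g(3) = mex{0} = 1
g(4) = mex{0,1} = 2
g(5) = mex{0,1} = 2
g(6) = mex{1,2} = 0
g(7) = mex{1,2} = 0
g(8) = mex{0,2} = 1
g(9) = mex{0,2} = 1
g(10) = mex{0,1} = 2
g(11) = mex{0,1} = 2
So g(11) = 2.

2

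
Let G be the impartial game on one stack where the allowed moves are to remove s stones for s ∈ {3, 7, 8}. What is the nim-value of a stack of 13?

2

Build the Grundy sequence with g(k) = mex{g(k−s) : s ∈ {3, 7, 8}, s ≤ k}:
k:     0  1  2  3  4  5  6  7  8  9 10 11 12 13
g(k):  0  0  0  1  1  1  0  2  2  1  3  0  0  2
So g(13) = 2.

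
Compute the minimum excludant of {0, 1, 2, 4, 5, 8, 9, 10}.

The values 0, 1, 2 are all present; 3 is the first non-negative integer missing from the set.

3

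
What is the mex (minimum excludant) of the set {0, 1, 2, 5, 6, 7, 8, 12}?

3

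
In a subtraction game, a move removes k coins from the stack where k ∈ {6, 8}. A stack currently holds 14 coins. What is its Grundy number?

Compute g(0), g(1), … for moves {6, 8}:
g(0) = mex{} = 0
g(1) = mex{} = 0
g(2) = mex{} = 0
g(3) = mex{} = 0
g(4) = mex{} = 0
g(5) = mex{} = 0
g(6) = mex{0} = 1
g(7) = mex{0} = 1
g(8) = mex{0} = 1
g(9) = mex{0} = 1
g(10) = mex{0} = 1
g(11) = mex{0} = 1
g(12) = mex{0,1} = 2
g(13) = mex{0,1} = 2
g(14) = mex{1} = 0
So g(14) = 0.

0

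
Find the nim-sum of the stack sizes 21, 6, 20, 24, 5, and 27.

Bitwise XOR of the heap sizes:
  10101  (21)
  00110  (6)
  10100  (20)
  11000  (24)
  00101  (5)
  11011  (27)
  -----
  00001  (1)

1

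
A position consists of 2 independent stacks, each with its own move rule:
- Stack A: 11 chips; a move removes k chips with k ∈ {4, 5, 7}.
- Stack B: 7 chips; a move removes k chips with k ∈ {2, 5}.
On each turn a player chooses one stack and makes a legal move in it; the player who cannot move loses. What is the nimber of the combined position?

Grundy values for stack A (subtraction set {4, 5, 7}):
k:     0  1  2  3  4  5  6  7  8  9 10 11
g(k):  0  0  0  0  1  1  1  1  2  2  2  0
So g(11) = 0.
Build the Grundy sequence for stack B with g(k) = mex{g(k−s) : s ∈ {2, 5}, s ≤ k}:
g(0) = mex{} = 0
g(1) = mex{} = 0
g(2) = mex{0} = 1
g(3) = mex{0} = 1
g(4) = mex{1} = 0
g(5) = mex{0,1} = 2
g(6) = mex{0} = 1
g(7) = mex{1,2} = 0
So g(7) = 0.
The value of a disjunctive sum is the nim-sum of the parts.
Combined value = 0 XOR 0 = 0.

0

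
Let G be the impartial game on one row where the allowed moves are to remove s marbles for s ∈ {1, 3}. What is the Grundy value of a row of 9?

Grundy values for subtraction set {1, 3}:
g(0) = mex{} = 0
g(1) = mex{0} = 1
g(2) = mex{1} = 0
g(3) = mex{0} = 1
g(4) = mex{1} = 0
g(5) = mex{0} = 1
g(6) = mex{1} = 0
g(7) = mex{0} = 1
g(8) = mex{1} = 0
g(9) = mex{0} = 1
So g(9) = 1.

1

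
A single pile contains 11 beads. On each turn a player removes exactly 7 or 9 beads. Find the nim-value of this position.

1

Compute g(0), g(1), … for moves {7, 9}:
k:     0  1  2  3  4  5  6  7  8  9 10 11
g(k):  0  0  0  0  0  0  0  1  1  1  1  1
So g(11) = 1.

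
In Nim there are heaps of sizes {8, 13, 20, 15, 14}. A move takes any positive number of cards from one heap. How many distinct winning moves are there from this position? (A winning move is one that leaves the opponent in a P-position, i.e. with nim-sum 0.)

1

Compute the nim-sum pairwise:
8 XOR 13 = 5
5 XOR 20 = 17
17 XOR 15 = 30
30 XOR 14 = 16
The overall nim-sum is X = 16. A heap of size p has a winning move iff p XOR X < p (reduce it to p XOR X).
  8: 8 XOR 16 = 24 ≥ 8 — no move.
  13: 13 XOR 16 = 29 ≥ 13 — no move.
  20: 20 XOR 16 = 4 < 20 — winning move (to 4).
  15: 15 XOR 16 = 31 ≥ 15 — no move.
  14: 14 XOR 16 = 30 ≥ 14 — no move.
That gives 1 winning move.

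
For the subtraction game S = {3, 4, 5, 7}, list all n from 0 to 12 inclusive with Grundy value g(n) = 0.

Grundy values for subtraction set {3, 4, 5, 7}:
k:     0  1  2  3  4  5  6  7  8  9 10 11 12
g(k):  0  0  0  1  1  1  2  2  2  3  0  0  0
The P-positions (g = 0) in 0..12 are 0, 1, 2, 10, 11, 12.

0, 1, 2, 10, 11, 12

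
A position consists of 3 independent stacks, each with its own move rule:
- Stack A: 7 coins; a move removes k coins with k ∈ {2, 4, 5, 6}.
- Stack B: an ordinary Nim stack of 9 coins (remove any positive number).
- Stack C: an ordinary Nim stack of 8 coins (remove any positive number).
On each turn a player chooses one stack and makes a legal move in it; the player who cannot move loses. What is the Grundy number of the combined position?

2

For stack A, compute g(0), g(1), … with moves {2, 4, 5, 6}:
k:     0  1  2  3  4  5  6  7
g(k):  0  0  1  1  2  2  3  3
So g(7) = 3.
Stack B is a plain Nim stack of size 9, so its Grundy value is 9.
Stack C is a plain Nim stack of size 8, so its Grundy value is 8.
The value of a disjunctive sum is the nim-sum of the parts.
Combined value = 3 ⊕ 9 ⊕ 8 = 2.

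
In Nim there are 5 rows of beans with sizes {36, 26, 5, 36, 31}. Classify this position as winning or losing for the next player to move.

Losing position

Compute the nim-sum pairwise:
36 ^ 26 = 62
62 ^ 5 = 59
59 ^ 36 = 31
31 ^ 31 = 0
The nim-sum is 0, so this is a P-position: the player to move is in a losing position under optimal play.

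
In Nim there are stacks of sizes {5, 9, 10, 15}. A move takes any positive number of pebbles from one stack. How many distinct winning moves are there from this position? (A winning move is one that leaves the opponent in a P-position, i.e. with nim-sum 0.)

3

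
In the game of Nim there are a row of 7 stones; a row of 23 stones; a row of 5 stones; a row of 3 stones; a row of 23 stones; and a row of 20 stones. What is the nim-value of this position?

Compute the nim-sum pairwise:
7 ^ 23 = 16
16 ^ 5 = 21
21 ^ 3 = 22
22 ^ 23 = 1
1 ^ 20 = 21

21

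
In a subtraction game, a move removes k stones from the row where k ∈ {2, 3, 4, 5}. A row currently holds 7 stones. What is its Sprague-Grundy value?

0

Build the Grundy sequence with g(k) = mex{g(k−s) : s ∈ {2, 3, 4, 5}, s ≤ k}:
k:     0  1  2  3  4  5  6  7
g(k):  0  0  1  1  2  2  3  0
So g(7) = 0.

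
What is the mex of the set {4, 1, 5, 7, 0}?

2

The values 0, 1 are all present; 2 is the first non-negative integer missing from the set.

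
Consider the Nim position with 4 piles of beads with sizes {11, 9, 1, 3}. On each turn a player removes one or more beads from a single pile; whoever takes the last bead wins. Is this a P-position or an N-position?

P-position

Nim-sum: 11 XOR 9 XOR 1 XOR 3 = 0.
The nim-sum is 0, so this is a P-position: the player to move is in a losing position under optimal play.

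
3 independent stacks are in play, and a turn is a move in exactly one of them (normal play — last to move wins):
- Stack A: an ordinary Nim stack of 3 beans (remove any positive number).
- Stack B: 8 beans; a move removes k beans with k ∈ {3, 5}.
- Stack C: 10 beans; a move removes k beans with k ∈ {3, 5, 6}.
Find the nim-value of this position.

Stack A is a plain Nim stack of size 3, so its Grundy value is 3.
Build the Grundy sequence for stack B with g(k) = mex{g(k−s) : s ∈ {3, 5}, s ≤ k}:
g(0) = mex{} = 0
g(1) = mex{} = 0
g(2) = mex{} = 0
g(3) = mex{0} = 1
g(4) = mex{0} = 1
g(5) = mex{0} = 1
g(6) = mex{0,1} = 2
g(7) = mex{0,1} = 2
g(8) = mex{1} = 0
So g(8) = 0.
For stack C, compute g(0), g(1), … with moves {3, 5, 6}:
g(0) = mex{} = 0
g(1) = mex{} = 0
g(2) = mex{} = 0
g(3) = mex{0} = 1
g(4) = mex{0} = 1
g(5) = mex{0} = 1
g(6) = mex{0,1} = 2
g(7) = mex{0,1} = 2
g(8) = mex{0,1} = 2
g(9) = mex{1,2} = 0
g(10) = mex{1,2} = 0
So g(10) = 0.
The value of a disjunctive sum is the nim-sum of the parts.
Combined value = 3 ⊕ 0 ⊕ 0 = 3.

3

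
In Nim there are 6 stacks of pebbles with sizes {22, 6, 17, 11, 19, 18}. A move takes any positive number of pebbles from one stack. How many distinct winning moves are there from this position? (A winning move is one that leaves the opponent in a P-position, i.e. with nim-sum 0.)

1

In binary:
  10110  (22)
  00110  (6)
  10001  (17)
  01011  (11)
  10011  (19)
  10010  (18)
  -----
  01011  (11)
The overall nim-sum is X = 11. A stack of size p has a winning move iff p XOR X < p (reduce it to p XOR X).
  22: 22 XOR 11 = 29 ≥ 22 — no move.
  6: 6 XOR 11 = 13 ≥ 6 — no move.
  17: 17 XOR 11 = 26 ≥ 17 — no move.
  11: 11 XOR 11 = 0 < 11 — winning move (to 0).
  19: 19 XOR 11 = 24 ≥ 19 — no move.
  18: 18 XOR 11 = 25 ≥ 18 — no move.
That gives 1 winning move.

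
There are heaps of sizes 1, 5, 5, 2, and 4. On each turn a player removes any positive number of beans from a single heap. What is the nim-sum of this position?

Nim-sum: 1 XOR 5 XOR 5 XOR 2 XOR 4 = 7.

7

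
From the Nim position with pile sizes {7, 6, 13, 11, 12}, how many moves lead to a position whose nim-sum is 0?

3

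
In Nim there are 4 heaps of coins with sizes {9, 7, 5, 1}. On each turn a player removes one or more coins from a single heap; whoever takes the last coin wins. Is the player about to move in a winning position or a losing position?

Bitwise XOR of the heap sizes:
  1001  (9)
  0111  (7)
  0101  (5)
  0001  (1)
  ----
  1010  (10)
The nim-sum is 10 ≠ 0, so this is an N-position: the player to move can win.

Winning position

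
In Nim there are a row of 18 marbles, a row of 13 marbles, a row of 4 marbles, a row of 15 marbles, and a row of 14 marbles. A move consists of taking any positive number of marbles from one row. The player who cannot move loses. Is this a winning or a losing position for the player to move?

Winning position

Nim-sum: 18 ⊕ 13 ⊕ 4 ⊕ 15 ⊕ 14 = 26.
The nim-sum is 26 ≠ 0, so this is an N-position: the player to move can win.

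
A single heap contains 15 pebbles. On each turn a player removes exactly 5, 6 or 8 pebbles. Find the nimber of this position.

0

Build the Grundy sequence with g(k) = mex{g(k−s) : s ∈ {5, 6, 8}, s ≤ k}:
k:     0  1  2  3  4  5  6  7  8  9 10 11 12 13 14 15
g(k):  0  0  0  0  0  1  1  1  1  1  2  2  2  0  0  0
So g(15) = 0.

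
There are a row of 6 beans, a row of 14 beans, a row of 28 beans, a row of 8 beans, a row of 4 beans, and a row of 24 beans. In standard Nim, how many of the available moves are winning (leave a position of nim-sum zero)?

Bitwise XOR of the heap sizes:
  00110  (6)
  01110  (14)
  11100  (28)
  01000  (8)
  00100  (4)
  11000  (24)
  -----
  00000  (0)
The nim-sum is already 0, so every move leaves a nonzero nim-sum — there are no winning moves.

0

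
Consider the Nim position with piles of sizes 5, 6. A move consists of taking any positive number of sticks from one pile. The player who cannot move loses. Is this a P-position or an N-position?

Nim-sum: 5 XOR 6 = 3.
The nim-sum is 3 ≠ 0, so this is an N-position: the player to move can win.

N-position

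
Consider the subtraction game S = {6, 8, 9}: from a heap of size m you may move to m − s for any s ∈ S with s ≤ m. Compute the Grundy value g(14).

2

Grundy values for subtraction set {6, 8, 9}:
g(0) = mex{} = 0
g(1) = mex{} = 0
g(2) = mex{} = 0
g(3) = mex{} = 0
g(4) = mex{} = 0
g(5) = mex{} = 0
g(6) = mex{0} = 1
g(7) = mex{0} = 1
g(8) = mex{0} = 1
g(9) = mex{0} = 1
g(10) = mex{0} = 1
g(11) = mex{0} = 1
g(12) = mex{0,1} = 2
g(13) = mex{0,1} = 2
g(14) = mex{0,1} = 2
So g(14) = 2.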